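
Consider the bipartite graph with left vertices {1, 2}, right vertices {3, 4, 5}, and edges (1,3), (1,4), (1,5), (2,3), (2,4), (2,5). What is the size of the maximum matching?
2 (matching: (1,5), (2,4); upper bound min(|L|,|R|) = min(2,3) = 2)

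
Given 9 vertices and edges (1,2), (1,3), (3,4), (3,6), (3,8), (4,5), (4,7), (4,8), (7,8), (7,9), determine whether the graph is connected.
Yes (BFS from 1 visits [1, 2, 3, 4, 6, 8, 5, 7, 9] — all 9 vertices reached)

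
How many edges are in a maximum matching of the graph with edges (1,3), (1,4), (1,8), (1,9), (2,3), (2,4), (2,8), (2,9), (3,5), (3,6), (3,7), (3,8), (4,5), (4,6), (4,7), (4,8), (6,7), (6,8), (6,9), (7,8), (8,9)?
4 (matching: (1,8), (2,9), (3,6), (4,7); upper bound floor(n/2) = floor(9/2) = 4)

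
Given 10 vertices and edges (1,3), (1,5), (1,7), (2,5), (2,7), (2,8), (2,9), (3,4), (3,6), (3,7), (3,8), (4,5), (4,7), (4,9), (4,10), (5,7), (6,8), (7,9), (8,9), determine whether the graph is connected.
Yes (BFS from 1 visits [1, 3, 5, 7, 4, 6, 8, 2, 9, 10] — all 10 vertices reached)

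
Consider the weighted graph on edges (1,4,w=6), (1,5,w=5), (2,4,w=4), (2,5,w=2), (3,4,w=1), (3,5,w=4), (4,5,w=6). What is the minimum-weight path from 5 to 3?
4 (path: 5 -> 3; weights 4 = 4)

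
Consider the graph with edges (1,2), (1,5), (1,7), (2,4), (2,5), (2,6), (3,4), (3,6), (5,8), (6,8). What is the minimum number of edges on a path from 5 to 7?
2 (path: 5 -> 1 -> 7, 2 edges)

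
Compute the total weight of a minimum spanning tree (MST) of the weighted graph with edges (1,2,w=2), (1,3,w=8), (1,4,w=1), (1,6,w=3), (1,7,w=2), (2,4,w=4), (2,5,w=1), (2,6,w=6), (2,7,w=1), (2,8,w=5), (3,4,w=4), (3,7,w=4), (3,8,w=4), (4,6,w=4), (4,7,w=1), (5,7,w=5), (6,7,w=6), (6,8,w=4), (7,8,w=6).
15 (MST edges: (1,4,w=1), (1,6,w=3), (2,5,w=1), (2,7,w=1), (3,7,w=4), (3,8,w=4), (4,7,w=1); sum of weights 1 + 3 + 1 + 1 + 4 + 4 + 1 = 15)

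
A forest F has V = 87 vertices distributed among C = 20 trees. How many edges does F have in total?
67 (Each of the 20 component trees on V_i vertices has V_i - 1 edges; summing gives V - C = 87 - 20 = 67)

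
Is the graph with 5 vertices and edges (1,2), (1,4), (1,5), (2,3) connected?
Yes (BFS from 1 visits [1, 2, 4, 5, 3] — all 5 vertices reached)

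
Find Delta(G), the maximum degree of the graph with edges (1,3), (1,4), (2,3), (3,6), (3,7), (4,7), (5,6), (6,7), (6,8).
4 (attained at vertices 3, 6)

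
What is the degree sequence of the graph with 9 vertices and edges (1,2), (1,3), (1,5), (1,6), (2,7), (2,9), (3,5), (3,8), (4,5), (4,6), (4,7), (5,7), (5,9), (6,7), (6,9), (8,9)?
[5, 4, 4, 4, 4, 3, 3, 3, 2] (degrees: deg(1)=4, deg(2)=3, deg(3)=3, deg(4)=3, deg(5)=5, deg(6)=4, deg(7)=4, deg(8)=2, deg(9)=4)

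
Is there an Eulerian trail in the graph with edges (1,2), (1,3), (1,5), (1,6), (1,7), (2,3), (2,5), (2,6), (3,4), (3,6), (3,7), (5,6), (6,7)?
No (6 vertices have odd degree: {1, 3, 4, 5, 6, 7}; Eulerian path requires 0 or 2)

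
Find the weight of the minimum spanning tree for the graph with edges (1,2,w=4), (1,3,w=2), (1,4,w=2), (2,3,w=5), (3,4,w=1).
7 (MST edges: (1,2,w=4), (1,4,w=2), (3,4,w=1); sum of weights 4 + 2 + 1 = 7)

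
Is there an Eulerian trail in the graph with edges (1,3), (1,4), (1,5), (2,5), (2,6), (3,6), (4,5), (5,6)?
Yes (the graph is connected and exactly 2 vertices have odd degree: {1, 6}; any Eulerian path must start and end at those)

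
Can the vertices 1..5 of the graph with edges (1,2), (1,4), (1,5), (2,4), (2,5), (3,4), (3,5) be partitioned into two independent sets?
No (odd cycle of length 3: 4 -> 1 -> 2 -> 4)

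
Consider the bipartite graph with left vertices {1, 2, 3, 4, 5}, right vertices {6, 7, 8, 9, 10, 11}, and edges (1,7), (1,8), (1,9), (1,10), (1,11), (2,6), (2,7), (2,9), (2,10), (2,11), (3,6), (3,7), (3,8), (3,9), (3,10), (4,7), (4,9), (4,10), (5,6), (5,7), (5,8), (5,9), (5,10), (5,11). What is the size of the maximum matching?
5 (matching: (1,11), (2,10), (3,9), (4,7), (5,8); upper bound min(|L|,|R|) = min(5,6) = 5)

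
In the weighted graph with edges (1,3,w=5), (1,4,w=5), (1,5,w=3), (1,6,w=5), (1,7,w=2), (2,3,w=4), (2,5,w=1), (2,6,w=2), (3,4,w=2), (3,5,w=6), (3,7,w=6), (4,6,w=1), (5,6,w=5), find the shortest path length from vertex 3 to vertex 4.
2 (path: 3 -> 4; weights 2 = 2)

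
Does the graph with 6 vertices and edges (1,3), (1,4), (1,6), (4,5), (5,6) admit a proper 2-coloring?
Yes. Partition: {1, 2, 5}, {3, 4, 6}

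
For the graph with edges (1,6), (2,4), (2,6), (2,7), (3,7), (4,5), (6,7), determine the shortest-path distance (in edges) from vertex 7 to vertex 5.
3 (path: 7 -> 2 -> 4 -> 5, 3 edges)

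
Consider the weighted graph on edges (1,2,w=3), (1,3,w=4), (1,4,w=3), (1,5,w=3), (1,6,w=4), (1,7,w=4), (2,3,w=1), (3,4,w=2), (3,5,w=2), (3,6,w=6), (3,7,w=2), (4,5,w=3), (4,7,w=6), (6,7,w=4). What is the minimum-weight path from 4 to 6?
7 (path: 4 -> 1 -> 6; weights 3 + 4 = 7)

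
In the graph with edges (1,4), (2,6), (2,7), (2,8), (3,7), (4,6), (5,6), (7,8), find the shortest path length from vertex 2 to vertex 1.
3 (path: 2 -> 6 -> 4 -> 1, 3 edges)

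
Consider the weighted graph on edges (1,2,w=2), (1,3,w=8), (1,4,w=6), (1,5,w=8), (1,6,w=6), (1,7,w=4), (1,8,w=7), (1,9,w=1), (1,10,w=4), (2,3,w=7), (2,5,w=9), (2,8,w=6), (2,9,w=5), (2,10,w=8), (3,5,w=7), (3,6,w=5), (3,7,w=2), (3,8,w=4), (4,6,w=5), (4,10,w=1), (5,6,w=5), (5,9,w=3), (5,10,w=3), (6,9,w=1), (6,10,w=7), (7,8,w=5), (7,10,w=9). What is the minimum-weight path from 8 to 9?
8 (path: 8 -> 1 -> 9; weights 7 + 1 = 8)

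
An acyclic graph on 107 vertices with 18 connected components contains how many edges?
89 (Each of the 18 component trees on V_i vertices has V_i - 1 edges; summing gives V - C = 107 - 18 = 89)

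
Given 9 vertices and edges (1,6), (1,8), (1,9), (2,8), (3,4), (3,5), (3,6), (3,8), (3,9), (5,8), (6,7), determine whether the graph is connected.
Yes (BFS from 1 visits [1, 6, 8, 9, 3, 7, 2, 5, 4] — all 9 vertices reached)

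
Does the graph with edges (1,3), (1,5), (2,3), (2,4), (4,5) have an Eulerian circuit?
Yes (the graph is connected and all 5 vertices have even degree)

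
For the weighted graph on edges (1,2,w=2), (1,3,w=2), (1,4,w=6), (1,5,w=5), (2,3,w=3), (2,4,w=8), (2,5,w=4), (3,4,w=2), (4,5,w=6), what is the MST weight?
10 (MST edges: (1,2,w=2), (1,3,w=2), (2,5,w=4), (3,4,w=2); sum of weights 2 + 2 + 4 + 2 = 10)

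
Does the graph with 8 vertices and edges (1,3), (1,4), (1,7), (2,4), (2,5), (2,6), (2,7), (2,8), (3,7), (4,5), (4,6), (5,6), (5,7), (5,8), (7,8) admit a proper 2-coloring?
No (odd cycle of length 3: 7 -> 1 -> 3 -> 7)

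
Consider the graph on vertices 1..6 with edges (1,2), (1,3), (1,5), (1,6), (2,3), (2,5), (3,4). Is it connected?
Yes (BFS from 1 visits [1, 2, 3, 5, 6, 4] — all 6 vertices reached)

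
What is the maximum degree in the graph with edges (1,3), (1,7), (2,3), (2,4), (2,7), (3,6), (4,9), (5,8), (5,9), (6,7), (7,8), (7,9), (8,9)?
5 (attained at vertex 7)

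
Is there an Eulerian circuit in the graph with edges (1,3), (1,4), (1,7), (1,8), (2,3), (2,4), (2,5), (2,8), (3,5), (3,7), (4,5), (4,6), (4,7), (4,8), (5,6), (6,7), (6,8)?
Yes (the graph is connected and all 8 vertices have even degree)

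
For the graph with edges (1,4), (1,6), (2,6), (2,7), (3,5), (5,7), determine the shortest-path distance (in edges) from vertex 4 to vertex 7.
4 (path: 4 -> 1 -> 6 -> 2 -> 7, 4 edges)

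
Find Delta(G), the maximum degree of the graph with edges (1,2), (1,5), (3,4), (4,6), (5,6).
2 (attained at vertices 1, 4, 5, 6)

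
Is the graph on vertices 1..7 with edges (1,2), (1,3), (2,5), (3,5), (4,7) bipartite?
Yes. Partition: {1, 4, 5, 6}, {2, 3, 7}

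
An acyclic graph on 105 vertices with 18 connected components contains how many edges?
87 (Each of the 18 component trees on V_i vertices has V_i - 1 edges; summing gives V - C = 105 - 18 = 87)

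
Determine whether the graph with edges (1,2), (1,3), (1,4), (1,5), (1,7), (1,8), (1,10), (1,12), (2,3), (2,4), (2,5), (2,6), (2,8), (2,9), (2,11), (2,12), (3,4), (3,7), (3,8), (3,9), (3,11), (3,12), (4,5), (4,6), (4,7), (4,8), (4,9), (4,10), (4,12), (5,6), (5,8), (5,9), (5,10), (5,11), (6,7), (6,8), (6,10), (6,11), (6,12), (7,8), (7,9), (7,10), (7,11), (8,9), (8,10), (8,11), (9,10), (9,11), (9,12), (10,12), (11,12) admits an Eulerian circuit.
No (2 vertices have odd degree: {2, 9}; Eulerian circuit requires 0)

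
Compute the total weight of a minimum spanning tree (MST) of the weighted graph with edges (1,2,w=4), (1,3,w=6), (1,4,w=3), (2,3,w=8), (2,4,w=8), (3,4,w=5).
12 (MST edges: (1,2,w=4), (1,4,w=3), (3,4,w=5); sum of weights 4 + 3 + 5 = 12)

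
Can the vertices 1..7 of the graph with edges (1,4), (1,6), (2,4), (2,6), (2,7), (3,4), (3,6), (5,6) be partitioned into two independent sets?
Yes. Partition: {1, 2, 3, 5}, {4, 6, 7}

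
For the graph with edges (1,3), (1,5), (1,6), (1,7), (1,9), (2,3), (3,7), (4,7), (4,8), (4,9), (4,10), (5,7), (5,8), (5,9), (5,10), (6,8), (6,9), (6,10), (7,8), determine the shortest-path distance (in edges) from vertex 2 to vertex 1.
2 (path: 2 -> 3 -> 1, 2 edges)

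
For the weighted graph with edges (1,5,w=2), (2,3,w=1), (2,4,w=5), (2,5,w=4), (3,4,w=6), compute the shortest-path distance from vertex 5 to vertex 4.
9 (path: 5 -> 2 -> 4; weights 4 + 5 = 9)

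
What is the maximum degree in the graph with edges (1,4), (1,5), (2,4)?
2 (attained at vertices 1, 4)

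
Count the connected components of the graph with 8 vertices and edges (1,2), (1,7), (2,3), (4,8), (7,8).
3 (components: {1, 2, 3, 4, 7, 8}, {5}, {6})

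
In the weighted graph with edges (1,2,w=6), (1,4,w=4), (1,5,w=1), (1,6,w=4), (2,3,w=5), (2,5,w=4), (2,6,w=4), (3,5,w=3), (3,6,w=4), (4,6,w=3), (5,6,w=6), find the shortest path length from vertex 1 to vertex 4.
4 (path: 1 -> 4; weights 4 = 4)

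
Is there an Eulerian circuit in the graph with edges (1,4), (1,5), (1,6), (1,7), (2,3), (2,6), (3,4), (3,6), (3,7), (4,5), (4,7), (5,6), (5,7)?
Yes (the graph is connected and all 7 vertices have even degree)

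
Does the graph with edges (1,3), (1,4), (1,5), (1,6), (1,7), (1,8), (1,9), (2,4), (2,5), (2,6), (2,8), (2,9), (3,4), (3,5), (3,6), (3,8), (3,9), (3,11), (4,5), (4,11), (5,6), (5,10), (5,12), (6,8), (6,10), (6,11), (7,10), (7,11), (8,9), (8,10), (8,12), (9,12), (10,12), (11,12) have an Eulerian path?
No (12 vertices have odd degree: {1, 2, 3, 4, 5, 6, 7, 8, 9, 10, 11, 12}; Eulerian path requires 0 or 2)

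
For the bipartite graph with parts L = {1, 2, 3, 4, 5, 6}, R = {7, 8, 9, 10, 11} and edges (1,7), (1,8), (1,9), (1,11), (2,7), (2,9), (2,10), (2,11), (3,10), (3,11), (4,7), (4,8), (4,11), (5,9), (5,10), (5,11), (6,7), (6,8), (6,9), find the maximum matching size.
5 (matching: (1,11), (2,10), (4,8), (5,9), (6,7); upper bound min(|L|,|R|) = min(6,5) = 5)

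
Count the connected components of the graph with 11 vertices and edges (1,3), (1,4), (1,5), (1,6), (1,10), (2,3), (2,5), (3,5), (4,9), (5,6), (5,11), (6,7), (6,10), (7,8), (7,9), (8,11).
1 (components: {1, 2, 3, 4, 5, 6, 7, 8, 9, 10, 11})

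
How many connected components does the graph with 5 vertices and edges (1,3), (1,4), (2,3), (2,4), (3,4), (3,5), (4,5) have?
1 (components: {1, 2, 3, 4, 5})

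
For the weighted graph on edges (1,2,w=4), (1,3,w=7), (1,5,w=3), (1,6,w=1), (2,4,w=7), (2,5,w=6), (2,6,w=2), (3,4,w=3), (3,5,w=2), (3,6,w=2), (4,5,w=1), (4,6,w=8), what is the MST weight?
8 (MST edges: (1,6,w=1), (2,6,w=2), (3,5,w=2), (3,6,w=2), (4,5,w=1); sum of weights 1 + 2 + 2 + 2 + 1 = 8)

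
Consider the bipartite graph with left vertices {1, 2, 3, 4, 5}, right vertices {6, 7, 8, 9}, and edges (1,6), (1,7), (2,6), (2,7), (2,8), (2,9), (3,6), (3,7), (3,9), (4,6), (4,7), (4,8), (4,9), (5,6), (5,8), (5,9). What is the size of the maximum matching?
4 (matching: (1,7), (2,9), (3,6), (4,8); upper bound min(|L|,|R|) = min(5,4) = 4)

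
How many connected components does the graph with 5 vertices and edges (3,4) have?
4 (components: {1}, {2}, {3, 4}, {5})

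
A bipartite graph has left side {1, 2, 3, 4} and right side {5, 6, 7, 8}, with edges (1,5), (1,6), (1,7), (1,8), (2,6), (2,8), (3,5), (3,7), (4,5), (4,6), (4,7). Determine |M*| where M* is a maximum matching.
4 (matching: (1,8), (2,6), (3,7), (4,5); upper bound min(|L|,|R|) = min(4,4) = 4)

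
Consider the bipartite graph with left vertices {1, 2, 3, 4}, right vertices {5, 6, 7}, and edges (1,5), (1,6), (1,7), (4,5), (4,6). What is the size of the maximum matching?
2 (matching: (1,7), (4,6); upper bound min(|L|,|R|) = min(4,3) = 3)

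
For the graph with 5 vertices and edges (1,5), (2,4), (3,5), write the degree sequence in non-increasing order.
[2, 1, 1, 1, 1] (degrees: deg(1)=1, deg(2)=1, deg(3)=1, deg(4)=1, deg(5)=2)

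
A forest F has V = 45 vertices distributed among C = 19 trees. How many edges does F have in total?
26 (Each of the 19 component trees on V_i vertices has V_i - 1 edges; summing gives V - C = 45 - 19 = 26)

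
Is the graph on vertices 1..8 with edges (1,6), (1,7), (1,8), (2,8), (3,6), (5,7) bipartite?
Yes. Partition: {1, 2, 3, 4, 5}, {6, 7, 8}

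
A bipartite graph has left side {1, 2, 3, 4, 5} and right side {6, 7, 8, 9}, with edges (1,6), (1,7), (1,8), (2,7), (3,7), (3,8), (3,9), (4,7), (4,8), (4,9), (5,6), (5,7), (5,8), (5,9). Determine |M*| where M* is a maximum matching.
4 (matching: (1,8), (2,7), (3,9), (5,6); upper bound min(|L|,|R|) = min(5,4) = 4)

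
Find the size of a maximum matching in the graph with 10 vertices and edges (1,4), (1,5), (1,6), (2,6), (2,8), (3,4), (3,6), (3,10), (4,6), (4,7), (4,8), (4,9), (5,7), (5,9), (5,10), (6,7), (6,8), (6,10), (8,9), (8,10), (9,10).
5 (matching: (1,4), (2,6), (3,10), (5,7), (8,9); upper bound floor(n/2) = floor(10/2) = 5)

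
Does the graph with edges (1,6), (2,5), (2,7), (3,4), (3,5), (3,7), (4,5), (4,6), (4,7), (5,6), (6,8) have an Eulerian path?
No (4 vertices have odd degree: {1, 3, 7, 8}; Eulerian path requires 0 or 2)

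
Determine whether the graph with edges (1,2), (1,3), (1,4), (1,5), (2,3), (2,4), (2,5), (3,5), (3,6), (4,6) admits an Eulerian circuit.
No (2 vertices have odd degree: {4, 5}; Eulerian circuit requires 0)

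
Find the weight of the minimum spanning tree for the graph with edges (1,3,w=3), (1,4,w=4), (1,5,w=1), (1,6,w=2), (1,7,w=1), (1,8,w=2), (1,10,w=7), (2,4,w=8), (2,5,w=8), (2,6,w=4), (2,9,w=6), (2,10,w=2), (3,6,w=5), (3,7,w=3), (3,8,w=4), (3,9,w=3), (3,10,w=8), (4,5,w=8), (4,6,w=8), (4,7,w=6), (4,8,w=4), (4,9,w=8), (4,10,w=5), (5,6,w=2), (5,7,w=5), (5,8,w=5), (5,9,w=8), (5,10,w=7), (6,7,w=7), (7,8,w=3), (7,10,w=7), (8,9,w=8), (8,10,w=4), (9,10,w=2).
20 (MST edges: (1,3,w=3), (1,4,w=4), (1,5,w=1), (1,6,w=2), (1,7,w=1), (1,8,w=2), (2,10,w=2), (3,9,w=3), (9,10,w=2); sum of weights 3 + 4 + 1 + 2 + 1 + 2 + 2 + 3 + 2 = 20)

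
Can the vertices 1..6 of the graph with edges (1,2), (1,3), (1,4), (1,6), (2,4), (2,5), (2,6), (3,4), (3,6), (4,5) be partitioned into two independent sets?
No (odd cycle of length 3: 2 -> 1 -> 6 -> 2)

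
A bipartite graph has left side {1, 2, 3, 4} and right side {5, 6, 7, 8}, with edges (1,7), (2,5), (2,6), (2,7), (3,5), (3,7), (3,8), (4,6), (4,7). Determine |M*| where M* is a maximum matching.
4 (matching: (1,7), (2,5), (3,8), (4,6); upper bound min(|L|,|R|) = min(4,4) = 4)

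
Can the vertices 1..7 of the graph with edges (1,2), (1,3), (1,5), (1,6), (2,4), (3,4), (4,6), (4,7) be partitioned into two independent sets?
Yes. Partition: {1, 4}, {2, 3, 5, 6, 7}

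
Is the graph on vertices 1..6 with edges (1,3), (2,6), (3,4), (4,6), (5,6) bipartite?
Yes. Partition: {1, 2, 4, 5}, {3, 6}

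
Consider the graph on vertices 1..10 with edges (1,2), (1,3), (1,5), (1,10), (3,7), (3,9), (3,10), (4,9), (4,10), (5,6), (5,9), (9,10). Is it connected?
No, it has 2 components: {1, 2, 3, 4, 5, 6, 7, 9, 10}, {8}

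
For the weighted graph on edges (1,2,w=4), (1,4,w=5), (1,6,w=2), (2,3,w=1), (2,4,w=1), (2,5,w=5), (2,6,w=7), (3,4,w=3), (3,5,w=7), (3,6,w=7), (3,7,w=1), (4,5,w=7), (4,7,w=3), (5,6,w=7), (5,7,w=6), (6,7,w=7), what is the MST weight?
14 (MST edges: (1,2,w=4), (1,6,w=2), (2,3,w=1), (2,4,w=1), (2,5,w=5), (3,7,w=1); sum of weights 4 + 2 + 1 + 1 + 5 + 1 = 14)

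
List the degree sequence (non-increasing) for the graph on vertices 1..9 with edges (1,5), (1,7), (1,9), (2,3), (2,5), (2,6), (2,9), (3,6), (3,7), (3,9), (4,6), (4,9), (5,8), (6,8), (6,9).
[5, 5, 4, 4, 3, 3, 2, 2, 2] (degrees: deg(1)=3, deg(2)=4, deg(3)=4, deg(4)=2, deg(5)=3, deg(6)=5, deg(7)=2, deg(8)=2, deg(9)=5)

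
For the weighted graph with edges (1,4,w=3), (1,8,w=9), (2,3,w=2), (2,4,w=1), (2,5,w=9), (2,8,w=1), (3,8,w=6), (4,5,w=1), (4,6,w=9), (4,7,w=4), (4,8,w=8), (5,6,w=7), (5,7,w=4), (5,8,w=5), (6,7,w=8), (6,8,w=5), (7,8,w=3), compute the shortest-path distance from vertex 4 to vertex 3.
3 (path: 4 -> 2 -> 3; weights 1 + 2 = 3)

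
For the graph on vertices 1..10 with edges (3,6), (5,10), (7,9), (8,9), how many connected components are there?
6 (components: {1}, {2}, {3, 6}, {4}, {5, 10}, {7, 8, 9})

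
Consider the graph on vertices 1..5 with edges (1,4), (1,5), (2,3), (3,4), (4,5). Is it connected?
Yes (BFS from 1 visits [1, 4, 5, 3, 2] — all 5 vertices reached)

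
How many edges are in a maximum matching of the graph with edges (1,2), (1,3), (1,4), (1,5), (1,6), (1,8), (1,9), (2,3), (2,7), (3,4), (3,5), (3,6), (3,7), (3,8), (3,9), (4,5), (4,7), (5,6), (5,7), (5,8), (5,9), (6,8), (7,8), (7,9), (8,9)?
4 (matching: (1,9), (2,7), (3,8), (5,6); upper bound floor(n/2) = floor(9/2) = 4)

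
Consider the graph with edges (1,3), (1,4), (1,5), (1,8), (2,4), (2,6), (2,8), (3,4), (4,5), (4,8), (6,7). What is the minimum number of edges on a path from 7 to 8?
3 (path: 7 -> 6 -> 2 -> 8, 3 edges)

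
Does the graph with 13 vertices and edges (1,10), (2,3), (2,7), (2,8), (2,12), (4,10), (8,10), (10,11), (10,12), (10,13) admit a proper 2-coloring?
Yes. Partition: {1, 3, 4, 5, 6, 7, 8, 9, 11, 12, 13}, {2, 10}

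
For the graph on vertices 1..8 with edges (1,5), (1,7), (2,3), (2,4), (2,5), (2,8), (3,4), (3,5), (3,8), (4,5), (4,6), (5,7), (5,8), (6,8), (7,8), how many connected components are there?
1 (components: {1, 2, 3, 4, 5, 6, 7, 8})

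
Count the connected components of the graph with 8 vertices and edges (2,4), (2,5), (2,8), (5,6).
4 (components: {1}, {2, 4, 5, 6, 8}, {3}, {7})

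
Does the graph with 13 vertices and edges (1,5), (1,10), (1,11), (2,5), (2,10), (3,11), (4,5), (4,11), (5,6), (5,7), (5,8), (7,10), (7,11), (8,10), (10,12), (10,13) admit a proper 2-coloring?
Yes. Partition: {1, 2, 3, 4, 6, 7, 8, 9, 12, 13}, {5, 10, 11}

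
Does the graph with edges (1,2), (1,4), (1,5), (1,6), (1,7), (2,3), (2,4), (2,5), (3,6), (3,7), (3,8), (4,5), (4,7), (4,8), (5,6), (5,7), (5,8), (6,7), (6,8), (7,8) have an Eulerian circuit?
No (4 vertices have odd degree: {1, 4, 6, 8}; Eulerian circuit requires 0)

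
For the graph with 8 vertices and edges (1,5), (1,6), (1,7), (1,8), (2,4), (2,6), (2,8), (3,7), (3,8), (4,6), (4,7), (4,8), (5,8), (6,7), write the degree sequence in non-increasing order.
[5, 4, 4, 4, 4, 3, 2, 2] (degrees: deg(1)=4, deg(2)=3, deg(3)=2, deg(4)=4, deg(5)=2, deg(6)=4, deg(7)=4, deg(8)=5)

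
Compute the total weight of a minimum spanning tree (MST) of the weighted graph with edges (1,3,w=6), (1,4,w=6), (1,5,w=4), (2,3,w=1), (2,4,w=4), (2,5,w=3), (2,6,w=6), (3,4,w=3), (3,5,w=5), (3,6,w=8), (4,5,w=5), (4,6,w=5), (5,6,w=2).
13 (MST edges: (1,5,w=4), (2,3,w=1), (2,5,w=3), (3,4,w=3), (5,6,w=2); sum of weights 4 + 1 + 3 + 3 + 2 = 13)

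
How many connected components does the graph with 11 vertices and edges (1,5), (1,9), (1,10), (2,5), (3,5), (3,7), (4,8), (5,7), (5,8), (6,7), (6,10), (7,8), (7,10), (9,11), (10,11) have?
1 (components: {1, 2, 3, 4, 5, 6, 7, 8, 9, 10, 11})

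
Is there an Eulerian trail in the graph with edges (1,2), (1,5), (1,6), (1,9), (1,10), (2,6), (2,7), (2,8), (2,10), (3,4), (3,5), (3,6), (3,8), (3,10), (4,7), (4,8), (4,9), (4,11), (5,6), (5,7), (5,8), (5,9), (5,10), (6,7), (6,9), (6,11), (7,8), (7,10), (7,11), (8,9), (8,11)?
No (10 vertices have odd degree: {1, 2, 3, 4, 5, 6, 7, 8, 9, 10}; Eulerian path requires 0 or 2)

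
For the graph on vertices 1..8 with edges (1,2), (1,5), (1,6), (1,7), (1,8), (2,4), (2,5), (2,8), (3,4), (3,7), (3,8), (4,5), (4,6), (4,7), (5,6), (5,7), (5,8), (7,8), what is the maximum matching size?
4 (matching: (1,7), (2,5), (3,8), (4,6); upper bound floor(n/2) = floor(8/2) = 4)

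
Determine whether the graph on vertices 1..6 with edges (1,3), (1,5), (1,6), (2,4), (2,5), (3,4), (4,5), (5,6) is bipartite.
No (odd cycle of length 3: 5 -> 1 -> 6 -> 5)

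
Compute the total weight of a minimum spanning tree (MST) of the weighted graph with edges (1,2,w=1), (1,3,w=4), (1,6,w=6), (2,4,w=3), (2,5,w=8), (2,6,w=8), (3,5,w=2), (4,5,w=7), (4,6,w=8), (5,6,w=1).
11 (MST edges: (1,2,w=1), (1,3,w=4), (2,4,w=3), (3,5,w=2), (5,6,w=1); sum of weights 1 + 4 + 3 + 2 + 1 = 11)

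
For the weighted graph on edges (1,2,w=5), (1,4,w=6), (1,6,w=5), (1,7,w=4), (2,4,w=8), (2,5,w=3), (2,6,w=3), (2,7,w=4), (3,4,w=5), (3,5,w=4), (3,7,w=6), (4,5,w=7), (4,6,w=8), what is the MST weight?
23 (MST edges: (1,7,w=4), (2,5,w=3), (2,6,w=3), (2,7,w=4), (3,4,w=5), (3,5,w=4); sum of weights 4 + 3 + 3 + 4 + 5 + 4 = 23)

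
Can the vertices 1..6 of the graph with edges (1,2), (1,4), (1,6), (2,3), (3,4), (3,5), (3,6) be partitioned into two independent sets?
Yes. Partition: {1, 3}, {2, 4, 5, 6}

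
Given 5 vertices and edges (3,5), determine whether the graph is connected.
No, it has 4 components: {1}, {2}, {3, 5}, {4}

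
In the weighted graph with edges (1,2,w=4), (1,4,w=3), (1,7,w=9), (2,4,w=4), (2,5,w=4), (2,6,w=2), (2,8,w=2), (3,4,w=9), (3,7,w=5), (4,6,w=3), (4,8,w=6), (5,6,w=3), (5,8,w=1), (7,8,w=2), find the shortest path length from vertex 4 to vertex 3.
9 (path: 4 -> 3; weights 9 = 9)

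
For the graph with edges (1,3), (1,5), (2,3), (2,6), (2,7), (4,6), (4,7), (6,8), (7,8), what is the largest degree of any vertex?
3 (attained at vertices 2, 6, 7)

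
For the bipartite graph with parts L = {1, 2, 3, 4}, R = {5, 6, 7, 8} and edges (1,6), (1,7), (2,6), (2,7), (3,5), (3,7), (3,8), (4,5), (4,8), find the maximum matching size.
4 (matching: (1,7), (2,6), (3,8), (4,5); upper bound min(|L|,|R|) = min(4,4) = 4)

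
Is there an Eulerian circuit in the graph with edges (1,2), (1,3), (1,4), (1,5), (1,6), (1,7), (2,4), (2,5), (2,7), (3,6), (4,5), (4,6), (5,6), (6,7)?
No (2 vertices have odd degree: {6, 7}; Eulerian circuit requires 0)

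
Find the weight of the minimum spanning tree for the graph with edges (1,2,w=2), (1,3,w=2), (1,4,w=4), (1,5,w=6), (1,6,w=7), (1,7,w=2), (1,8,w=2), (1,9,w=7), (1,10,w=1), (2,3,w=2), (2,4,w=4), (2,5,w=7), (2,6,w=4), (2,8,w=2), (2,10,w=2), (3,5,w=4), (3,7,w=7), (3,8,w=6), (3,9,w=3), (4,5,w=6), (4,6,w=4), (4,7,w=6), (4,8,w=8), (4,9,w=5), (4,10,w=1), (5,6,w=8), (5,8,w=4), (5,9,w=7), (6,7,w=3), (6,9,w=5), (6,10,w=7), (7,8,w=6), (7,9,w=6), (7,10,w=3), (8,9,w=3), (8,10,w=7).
20 (MST edges: (1,2,w=2), (1,3,w=2), (1,7,w=2), (1,8,w=2), (1,10,w=1), (3,5,w=4), (3,9,w=3), (4,10,w=1), (6,7,w=3); sum of weights 2 + 2 + 2 + 2 + 1 + 4 + 3 + 1 + 3 = 20)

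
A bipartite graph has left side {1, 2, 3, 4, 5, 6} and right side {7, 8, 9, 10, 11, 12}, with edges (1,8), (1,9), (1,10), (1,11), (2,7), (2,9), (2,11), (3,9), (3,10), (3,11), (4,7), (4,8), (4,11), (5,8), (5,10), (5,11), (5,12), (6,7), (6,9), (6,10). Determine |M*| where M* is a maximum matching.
6 (matching: (1,11), (2,9), (3,10), (4,8), (5,12), (6,7); upper bound min(|L|,|R|) = min(6,6) = 6)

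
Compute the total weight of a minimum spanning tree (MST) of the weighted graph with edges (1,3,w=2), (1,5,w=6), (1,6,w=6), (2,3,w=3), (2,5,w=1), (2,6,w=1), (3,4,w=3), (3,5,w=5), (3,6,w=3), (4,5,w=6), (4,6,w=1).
8 (MST edges: (1,3,w=2), (2,3,w=3), (2,5,w=1), (2,6,w=1), (4,6,w=1); sum of weights 2 + 3 + 1 + 1 + 1 = 8)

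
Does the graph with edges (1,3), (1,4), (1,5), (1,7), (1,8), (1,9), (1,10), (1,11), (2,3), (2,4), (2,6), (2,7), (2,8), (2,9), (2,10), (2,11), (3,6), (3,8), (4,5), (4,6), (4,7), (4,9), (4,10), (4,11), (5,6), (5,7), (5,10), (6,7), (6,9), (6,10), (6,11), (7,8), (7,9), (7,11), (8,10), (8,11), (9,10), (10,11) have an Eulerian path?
Yes (the graph is connected and exactly 2 vertices have odd degree: {5, 11}; any Eulerian path must start and end at those)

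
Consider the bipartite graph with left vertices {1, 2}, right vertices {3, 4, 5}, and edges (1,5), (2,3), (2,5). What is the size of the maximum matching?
2 (matching: (1,5), (2,3); upper bound min(|L|,|R|) = min(2,3) = 2)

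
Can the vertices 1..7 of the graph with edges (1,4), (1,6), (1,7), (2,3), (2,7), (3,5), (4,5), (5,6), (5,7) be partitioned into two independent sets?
Yes. Partition: {1, 2, 5}, {3, 4, 6, 7}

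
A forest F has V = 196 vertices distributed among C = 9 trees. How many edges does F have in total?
187 (Each of the 9 component trees on V_i vertices has V_i - 1 edges; summing gives V - C = 196 - 9 = 187)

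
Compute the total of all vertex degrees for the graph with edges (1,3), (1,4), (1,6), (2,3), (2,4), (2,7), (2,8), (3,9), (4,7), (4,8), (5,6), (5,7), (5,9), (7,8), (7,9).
30 (handshake: sum of degrees = 2|E| = 2 x 15 = 30)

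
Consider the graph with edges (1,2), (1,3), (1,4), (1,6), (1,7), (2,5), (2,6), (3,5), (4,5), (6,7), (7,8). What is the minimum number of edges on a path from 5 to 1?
2 (path: 5 -> 3 -> 1, 2 edges)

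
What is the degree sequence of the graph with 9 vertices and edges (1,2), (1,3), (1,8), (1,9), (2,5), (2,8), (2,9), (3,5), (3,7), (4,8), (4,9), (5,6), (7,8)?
[4, 4, 4, 3, 3, 3, 2, 2, 1] (degrees: deg(1)=4, deg(2)=4, deg(3)=3, deg(4)=2, deg(5)=3, deg(6)=1, deg(7)=2, deg(8)=4, deg(9)=3)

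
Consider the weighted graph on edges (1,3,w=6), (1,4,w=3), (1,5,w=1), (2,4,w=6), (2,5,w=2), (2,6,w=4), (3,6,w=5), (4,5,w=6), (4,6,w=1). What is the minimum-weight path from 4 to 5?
4 (path: 4 -> 1 -> 5; weights 3 + 1 = 4)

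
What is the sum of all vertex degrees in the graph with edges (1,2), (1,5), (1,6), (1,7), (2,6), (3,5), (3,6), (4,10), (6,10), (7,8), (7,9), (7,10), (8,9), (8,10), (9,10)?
30 (handshake: sum of degrees = 2|E| = 2 x 15 = 30)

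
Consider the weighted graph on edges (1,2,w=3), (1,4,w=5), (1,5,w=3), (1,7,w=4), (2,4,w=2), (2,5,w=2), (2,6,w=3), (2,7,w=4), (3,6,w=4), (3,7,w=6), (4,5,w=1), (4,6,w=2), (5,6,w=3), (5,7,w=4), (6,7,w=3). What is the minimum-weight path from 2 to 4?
2 (path: 2 -> 4; weights 2 = 2)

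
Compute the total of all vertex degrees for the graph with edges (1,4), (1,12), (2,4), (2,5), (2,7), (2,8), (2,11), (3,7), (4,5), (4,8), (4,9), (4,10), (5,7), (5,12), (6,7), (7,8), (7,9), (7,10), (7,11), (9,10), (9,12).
42 (handshake: sum of degrees = 2|E| = 2 x 21 = 42)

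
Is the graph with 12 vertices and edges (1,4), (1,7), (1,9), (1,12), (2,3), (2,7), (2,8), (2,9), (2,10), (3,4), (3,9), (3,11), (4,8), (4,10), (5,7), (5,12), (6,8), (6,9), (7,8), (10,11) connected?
Yes (BFS from 1 visits [1, 4, 7, 9, 12, 3, 8, 10, 2, 5, 6, 11] — all 12 vertices reached)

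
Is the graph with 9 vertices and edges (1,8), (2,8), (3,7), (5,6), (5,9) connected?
No, it has 4 components: {1, 2, 8}, {3, 7}, {4}, {5, 6, 9}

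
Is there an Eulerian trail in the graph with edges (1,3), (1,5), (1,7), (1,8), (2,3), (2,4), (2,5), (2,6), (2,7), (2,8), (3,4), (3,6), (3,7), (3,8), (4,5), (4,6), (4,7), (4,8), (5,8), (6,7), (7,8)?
Yes — and in fact it has an Eulerian circuit (the graph is connected and all 8 vertices have even degree)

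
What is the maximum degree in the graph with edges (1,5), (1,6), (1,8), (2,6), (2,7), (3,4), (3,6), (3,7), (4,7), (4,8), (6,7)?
4 (attained at vertices 6, 7)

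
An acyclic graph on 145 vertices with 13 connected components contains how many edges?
132 (Each of the 13 component trees on V_i vertices has V_i - 1 edges; summing gives V - C = 145 - 13 = 132)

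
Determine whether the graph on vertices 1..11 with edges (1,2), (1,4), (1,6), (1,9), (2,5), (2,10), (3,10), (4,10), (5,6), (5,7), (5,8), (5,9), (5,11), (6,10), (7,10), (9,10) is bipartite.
Yes. Partition: {1, 5, 10}, {2, 3, 4, 6, 7, 8, 9, 11}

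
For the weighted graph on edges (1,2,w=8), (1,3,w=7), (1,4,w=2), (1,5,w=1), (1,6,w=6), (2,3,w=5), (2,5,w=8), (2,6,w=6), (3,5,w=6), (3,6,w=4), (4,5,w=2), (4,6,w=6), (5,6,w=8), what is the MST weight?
18 (MST edges: (1,4,w=2), (1,5,w=1), (1,6,w=6), (2,3,w=5), (3,6,w=4); sum of weights 2 + 1 + 6 + 5 + 4 = 18)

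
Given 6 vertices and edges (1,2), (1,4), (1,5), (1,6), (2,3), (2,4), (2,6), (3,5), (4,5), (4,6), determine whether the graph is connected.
Yes (BFS from 1 visits [1, 2, 4, 5, 6, 3] — all 6 vertices reached)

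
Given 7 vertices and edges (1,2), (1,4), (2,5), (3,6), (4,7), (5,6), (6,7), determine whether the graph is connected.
Yes (BFS from 1 visits [1, 2, 4, 5, 7, 6, 3] — all 7 vertices reached)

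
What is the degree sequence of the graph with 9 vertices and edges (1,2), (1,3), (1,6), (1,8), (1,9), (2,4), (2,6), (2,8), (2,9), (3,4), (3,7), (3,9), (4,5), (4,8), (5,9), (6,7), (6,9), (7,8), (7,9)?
[6, 5, 5, 4, 4, 4, 4, 4, 2] (degrees: deg(1)=5, deg(2)=5, deg(3)=4, deg(4)=4, deg(5)=2, deg(6)=4, deg(7)=4, deg(8)=4, deg(9)=6)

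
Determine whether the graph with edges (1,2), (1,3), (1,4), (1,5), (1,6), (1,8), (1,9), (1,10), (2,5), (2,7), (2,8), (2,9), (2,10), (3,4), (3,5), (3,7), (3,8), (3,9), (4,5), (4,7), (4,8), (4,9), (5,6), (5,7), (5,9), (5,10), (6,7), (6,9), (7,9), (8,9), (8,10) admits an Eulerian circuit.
Yes (the graph is connected and all 10 vertices have even degree)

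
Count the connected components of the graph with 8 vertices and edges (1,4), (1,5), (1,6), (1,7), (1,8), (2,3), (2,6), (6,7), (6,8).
1 (components: {1, 2, 3, 4, 5, 6, 7, 8})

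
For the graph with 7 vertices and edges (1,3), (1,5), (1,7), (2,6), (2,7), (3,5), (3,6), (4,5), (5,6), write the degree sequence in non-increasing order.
[4, 3, 3, 3, 2, 2, 1] (degrees: deg(1)=3, deg(2)=2, deg(3)=3, deg(4)=1, deg(5)=4, deg(6)=3, deg(7)=2)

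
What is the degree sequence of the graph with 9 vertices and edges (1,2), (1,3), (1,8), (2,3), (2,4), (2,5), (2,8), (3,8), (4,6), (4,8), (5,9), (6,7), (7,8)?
[5, 5, 3, 3, 3, 2, 2, 2, 1] (degrees: deg(1)=3, deg(2)=5, deg(3)=3, deg(4)=3, deg(5)=2, deg(6)=2, deg(7)=2, deg(8)=5, deg(9)=1)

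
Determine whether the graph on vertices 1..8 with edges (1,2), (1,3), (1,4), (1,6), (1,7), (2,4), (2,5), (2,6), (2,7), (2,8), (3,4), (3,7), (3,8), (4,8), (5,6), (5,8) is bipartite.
No (odd cycle of length 3: 7 -> 1 -> 2 -> 7)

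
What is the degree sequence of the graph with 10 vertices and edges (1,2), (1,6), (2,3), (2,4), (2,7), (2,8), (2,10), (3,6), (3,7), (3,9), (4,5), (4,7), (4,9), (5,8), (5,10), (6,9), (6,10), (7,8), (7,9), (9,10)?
[6, 5, 5, 4, 4, 4, 4, 3, 3, 2] (degrees: deg(1)=2, deg(2)=6, deg(3)=4, deg(4)=4, deg(5)=3, deg(6)=4, deg(7)=5, deg(8)=3, deg(9)=5, deg(10)=4)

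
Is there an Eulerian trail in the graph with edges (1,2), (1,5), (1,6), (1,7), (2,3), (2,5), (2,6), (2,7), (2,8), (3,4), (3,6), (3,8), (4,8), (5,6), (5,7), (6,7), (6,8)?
Yes — and in fact it has an Eulerian circuit (the graph is connected and all 8 vertices have even degree)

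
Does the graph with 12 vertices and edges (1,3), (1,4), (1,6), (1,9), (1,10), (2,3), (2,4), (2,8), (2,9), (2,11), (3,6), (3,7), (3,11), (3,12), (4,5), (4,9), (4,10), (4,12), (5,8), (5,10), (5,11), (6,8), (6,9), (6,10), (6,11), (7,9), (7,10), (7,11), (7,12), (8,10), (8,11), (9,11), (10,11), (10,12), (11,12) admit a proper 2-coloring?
No (odd cycle of length 3: 6 -> 1 -> 9 -> 6)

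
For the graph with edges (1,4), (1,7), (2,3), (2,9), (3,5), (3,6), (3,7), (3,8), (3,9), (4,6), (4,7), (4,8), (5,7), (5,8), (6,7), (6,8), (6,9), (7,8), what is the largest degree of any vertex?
6 (attained at vertices 3, 7)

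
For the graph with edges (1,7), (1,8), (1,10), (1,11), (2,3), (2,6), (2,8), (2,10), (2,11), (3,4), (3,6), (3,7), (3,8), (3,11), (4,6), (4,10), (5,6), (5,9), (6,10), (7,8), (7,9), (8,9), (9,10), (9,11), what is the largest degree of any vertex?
6 (attained at vertex 3)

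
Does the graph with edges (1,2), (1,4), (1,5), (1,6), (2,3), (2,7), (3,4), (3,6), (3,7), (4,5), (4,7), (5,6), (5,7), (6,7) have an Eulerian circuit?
No (2 vertices have odd degree: {2, 7}; Eulerian circuit requires 0)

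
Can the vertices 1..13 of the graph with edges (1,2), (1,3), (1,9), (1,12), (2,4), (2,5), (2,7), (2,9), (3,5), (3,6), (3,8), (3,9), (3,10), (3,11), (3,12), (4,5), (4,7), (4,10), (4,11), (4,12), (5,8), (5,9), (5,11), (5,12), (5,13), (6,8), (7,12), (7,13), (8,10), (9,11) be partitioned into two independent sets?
No (odd cycle of length 3: 2 -> 1 -> 9 -> 2)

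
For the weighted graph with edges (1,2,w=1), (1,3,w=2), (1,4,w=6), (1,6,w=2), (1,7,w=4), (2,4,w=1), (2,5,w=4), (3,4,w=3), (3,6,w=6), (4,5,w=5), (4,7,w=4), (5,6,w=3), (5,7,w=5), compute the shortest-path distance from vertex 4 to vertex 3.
3 (path: 4 -> 3; weights 3 = 3)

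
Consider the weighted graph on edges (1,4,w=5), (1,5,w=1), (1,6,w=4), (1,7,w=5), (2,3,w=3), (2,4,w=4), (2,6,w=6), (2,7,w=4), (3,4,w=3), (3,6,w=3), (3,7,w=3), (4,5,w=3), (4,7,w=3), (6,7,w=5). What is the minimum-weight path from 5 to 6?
5 (path: 5 -> 1 -> 6; weights 1 + 4 = 5)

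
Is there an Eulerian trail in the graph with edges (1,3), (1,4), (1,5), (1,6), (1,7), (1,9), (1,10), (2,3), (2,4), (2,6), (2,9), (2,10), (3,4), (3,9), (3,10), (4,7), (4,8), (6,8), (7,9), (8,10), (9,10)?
No (10 vertices have odd degree: {1, 2, 3, 4, 5, 6, 7, 8, 9, 10}; Eulerian path requires 0 or 2)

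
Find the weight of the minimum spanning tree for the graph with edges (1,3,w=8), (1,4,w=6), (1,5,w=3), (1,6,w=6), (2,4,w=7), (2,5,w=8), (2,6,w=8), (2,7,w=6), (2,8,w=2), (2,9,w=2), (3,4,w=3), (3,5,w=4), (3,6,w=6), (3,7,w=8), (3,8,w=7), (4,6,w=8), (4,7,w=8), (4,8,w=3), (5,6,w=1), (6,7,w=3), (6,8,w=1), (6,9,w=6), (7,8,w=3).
18 (MST edges: (1,5,w=3), (2,8,w=2), (2,9,w=2), (3,4,w=3), (4,8,w=3), (5,6,w=1), (6,7,w=3), (6,8,w=1); sum of weights 3 + 2 + 2 + 3 + 3 + 1 + 3 + 1 = 18)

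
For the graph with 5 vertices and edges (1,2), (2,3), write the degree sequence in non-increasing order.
[2, 1, 1, 0, 0] (degrees: deg(1)=1, deg(2)=2, deg(3)=1, deg(4)=0, deg(5)=0)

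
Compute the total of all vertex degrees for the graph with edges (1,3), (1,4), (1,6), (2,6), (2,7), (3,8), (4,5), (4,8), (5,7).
18 (handshake: sum of degrees = 2|E| = 2 x 9 = 18)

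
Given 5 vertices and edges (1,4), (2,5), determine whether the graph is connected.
No, it has 3 components: {1, 4}, {2, 5}, {3}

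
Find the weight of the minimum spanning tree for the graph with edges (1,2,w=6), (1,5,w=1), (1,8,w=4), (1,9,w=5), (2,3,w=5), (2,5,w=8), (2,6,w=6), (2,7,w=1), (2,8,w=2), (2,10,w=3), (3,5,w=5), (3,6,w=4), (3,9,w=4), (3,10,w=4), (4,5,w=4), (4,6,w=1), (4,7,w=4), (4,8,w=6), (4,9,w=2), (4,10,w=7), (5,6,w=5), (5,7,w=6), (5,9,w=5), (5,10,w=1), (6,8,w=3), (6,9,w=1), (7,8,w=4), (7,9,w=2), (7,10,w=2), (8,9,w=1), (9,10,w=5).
14 (MST edges: (1,5,w=1), (2,7,w=1), (2,8,w=2), (3,6,w=4), (4,6,w=1), (5,10,w=1), (6,9,w=1), (7,10,w=2), (8,9,w=1); sum of weights 1 + 1 + 2 + 4 + 1 + 1 + 1 + 2 + 1 = 14)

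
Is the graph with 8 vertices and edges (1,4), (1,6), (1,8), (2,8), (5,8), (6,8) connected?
No, it has 3 components: {1, 2, 4, 5, 6, 8}, {3}, {7}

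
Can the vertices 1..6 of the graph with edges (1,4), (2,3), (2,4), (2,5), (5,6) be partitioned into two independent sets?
Yes. Partition: {1, 2, 6}, {3, 4, 5}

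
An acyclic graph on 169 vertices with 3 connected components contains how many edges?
166 (Each of the 3 component trees on V_i vertices has V_i - 1 edges; summing gives V - C = 169 - 3 = 166)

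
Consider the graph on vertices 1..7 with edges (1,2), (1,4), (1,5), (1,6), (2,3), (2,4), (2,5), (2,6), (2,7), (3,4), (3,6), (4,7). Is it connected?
Yes (BFS from 1 visits [1, 2, 4, 5, 6, 3, 7] — all 7 vertices reached)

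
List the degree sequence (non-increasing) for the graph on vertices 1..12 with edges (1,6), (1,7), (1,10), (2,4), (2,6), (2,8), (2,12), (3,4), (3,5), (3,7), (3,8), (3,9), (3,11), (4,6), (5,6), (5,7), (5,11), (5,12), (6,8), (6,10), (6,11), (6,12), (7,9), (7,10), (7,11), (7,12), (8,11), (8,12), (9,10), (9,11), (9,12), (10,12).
[8, 7, 7, 6, 6, 5, 5, 5, 5, 4, 3, 3] (degrees: deg(1)=3, deg(2)=4, deg(3)=6, deg(4)=3, deg(5)=5, deg(6)=8, deg(7)=7, deg(8)=5, deg(9)=5, deg(10)=5, deg(11)=6, deg(12)=7)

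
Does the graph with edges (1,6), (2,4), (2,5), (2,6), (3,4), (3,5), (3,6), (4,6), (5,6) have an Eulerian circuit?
No (6 vertices have odd degree: {1, 2, 3, 4, 5, 6}; Eulerian circuit requires 0)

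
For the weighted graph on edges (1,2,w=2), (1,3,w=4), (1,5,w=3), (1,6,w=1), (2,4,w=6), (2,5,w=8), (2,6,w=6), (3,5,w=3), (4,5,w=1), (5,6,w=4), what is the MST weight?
10 (MST edges: (1,2,w=2), (1,5,w=3), (1,6,w=1), (3,5,w=3), (4,5,w=1); sum of weights 2 + 3 + 1 + 3 + 1 = 10)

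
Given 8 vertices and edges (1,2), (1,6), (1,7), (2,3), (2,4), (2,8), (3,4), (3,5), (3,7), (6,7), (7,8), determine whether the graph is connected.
Yes (BFS from 1 visits [1, 2, 6, 7, 3, 4, 8, 5] — all 8 vertices reached)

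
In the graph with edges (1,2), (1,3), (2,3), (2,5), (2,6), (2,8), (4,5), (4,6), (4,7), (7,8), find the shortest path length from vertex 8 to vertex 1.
2 (path: 8 -> 2 -> 1, 2 edges)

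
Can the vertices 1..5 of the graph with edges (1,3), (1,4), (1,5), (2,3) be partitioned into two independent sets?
Yes. Partition: {1, 2}, {3, 4, 5}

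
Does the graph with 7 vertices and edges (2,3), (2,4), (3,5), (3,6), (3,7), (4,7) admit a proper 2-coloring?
Yes. Partition: {1, 2, 5, 6, 7}, {3, 4}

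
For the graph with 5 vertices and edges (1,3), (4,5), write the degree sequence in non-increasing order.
[1, 1, 1, 1, 0] (degrees: deg(1)=1, deg(2)=0, deg(3)=1, deg(4)=1, deg(5)=1)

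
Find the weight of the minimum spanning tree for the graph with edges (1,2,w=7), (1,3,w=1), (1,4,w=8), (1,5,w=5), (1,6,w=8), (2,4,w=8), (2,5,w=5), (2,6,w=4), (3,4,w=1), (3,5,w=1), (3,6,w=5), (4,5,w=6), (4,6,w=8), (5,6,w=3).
10 (MST edges: (1,3,w=1), (2,6,w=4), (3,4,w=1), (3,5,w=1), (5,6,w=3); sum of weights 1 + 4 + 1 + 1 + 3 = 10)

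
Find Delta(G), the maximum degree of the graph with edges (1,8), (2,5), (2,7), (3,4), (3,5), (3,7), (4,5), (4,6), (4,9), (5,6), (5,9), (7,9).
5 (attained at vertex 5)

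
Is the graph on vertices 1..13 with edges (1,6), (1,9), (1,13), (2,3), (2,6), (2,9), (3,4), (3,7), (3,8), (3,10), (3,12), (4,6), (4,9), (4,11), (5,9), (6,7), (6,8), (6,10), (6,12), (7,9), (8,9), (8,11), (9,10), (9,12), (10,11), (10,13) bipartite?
Yes. Partition: {1, 2, 4, 5, 7, 8, 10, 12}, {3, 6, 9, 11, 13}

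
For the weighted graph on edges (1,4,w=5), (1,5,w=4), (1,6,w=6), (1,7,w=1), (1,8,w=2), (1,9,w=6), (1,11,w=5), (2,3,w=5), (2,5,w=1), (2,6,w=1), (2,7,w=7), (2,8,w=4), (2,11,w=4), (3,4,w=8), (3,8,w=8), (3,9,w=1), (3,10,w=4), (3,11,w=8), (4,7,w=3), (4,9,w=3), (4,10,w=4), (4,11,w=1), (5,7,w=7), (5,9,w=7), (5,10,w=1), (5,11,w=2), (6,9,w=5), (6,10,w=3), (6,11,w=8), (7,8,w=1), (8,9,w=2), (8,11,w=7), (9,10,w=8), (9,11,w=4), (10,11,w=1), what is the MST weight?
13 (MST edges: (1,7,w=1), (2,5,w=1), (2,6,w=1), (3,9,w=1), (4,7,w=3), (4,11,w=1), (5,10,w=1), (7,8,w=1), (8,9,w=2), (10,11,w=1); sum of weights 1 + 1 + 1 + 1 + 3 + 1 + 1 + 1 + 2 + 1 = 13)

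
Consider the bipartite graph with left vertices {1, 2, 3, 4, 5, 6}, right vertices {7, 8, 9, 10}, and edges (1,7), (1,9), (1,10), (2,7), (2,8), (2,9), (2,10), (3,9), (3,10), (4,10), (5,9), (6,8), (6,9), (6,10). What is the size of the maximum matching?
4 (matching: (1,10), (2,7), (3,9), (6,8); upper bound min(|L|,|R|) = min(6,4) = 4)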